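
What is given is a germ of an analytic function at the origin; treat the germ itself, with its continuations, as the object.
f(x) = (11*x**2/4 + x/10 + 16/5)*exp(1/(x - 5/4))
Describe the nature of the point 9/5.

There is no denominator, hence no pole anywhere.
The essential point of exp(1/(x - (5/4))) is 5/4, not 9/5.
So the germ continues analytically to 9/5.

The point is a regular point.


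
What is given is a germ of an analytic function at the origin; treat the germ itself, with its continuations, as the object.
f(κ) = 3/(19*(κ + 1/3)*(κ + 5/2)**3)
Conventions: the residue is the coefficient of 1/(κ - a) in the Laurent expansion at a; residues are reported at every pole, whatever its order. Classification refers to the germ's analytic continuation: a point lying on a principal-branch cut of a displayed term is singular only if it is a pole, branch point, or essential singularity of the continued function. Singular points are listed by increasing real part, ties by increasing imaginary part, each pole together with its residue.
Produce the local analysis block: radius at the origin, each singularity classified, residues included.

Radius of convergence at 0: 1/3.
At -5/2: a pole of order 3; residue -648/41743.
At -1/3: a pole of order 1; residue 648/41743.

Denominator factor (κ + 1/3): pole of order 1 at -1/3, modulus 1/3.
Denominator factor (κ + 5/2)^3: pole of order 3 at -5/2, modulus 5/2.
The radius of convergence is the smallest modulus among the singular points: 1/3.
At the order-3 pole -5/2 set g(κ) = (κ - (-5/2))^3*f(κ) = 3/(19*(κ + 1/3)).
Order-3 pole: residue = g''(a)/2; g''(-5/2) = -1296/41743, so the residue is -648/41743.
At the order-1 pole -1/3 set g(κ) = (κ - (-1/3))*f(κ) = 3/(19*(κ + 5/2)**3).
Simple pole: residue = g(a) at a = -1/3, which is 648/41743.
List the singular points by increasing real part (a conjugate pair: the negative imaginary part first).


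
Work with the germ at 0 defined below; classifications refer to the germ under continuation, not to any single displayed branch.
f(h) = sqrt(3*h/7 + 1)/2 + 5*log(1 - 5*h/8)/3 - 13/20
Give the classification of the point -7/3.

The point is an algebraic (square-root) branch point.

The term (1/2)*sqrt(1 - h/(-7/3)) has argument 1 - -7/3/(-7/3) = 0 at -7/3: a square-root (algebraic, two-sheeted) branch point; the remaining terms are analytic or single-valued there.


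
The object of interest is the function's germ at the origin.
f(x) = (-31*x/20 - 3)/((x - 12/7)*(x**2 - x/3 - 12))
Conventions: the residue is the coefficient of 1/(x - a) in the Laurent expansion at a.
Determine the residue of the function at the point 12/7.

The residue is 693/1180.

At the order-1 pole 12/7 set g(x) = (x - (12/7))*f(x) = (-31*x/20 - 3)/(x**2 - x/3 - 12).
Simple pole: residue = g(a) at a = 12/7, which is 693/1180.


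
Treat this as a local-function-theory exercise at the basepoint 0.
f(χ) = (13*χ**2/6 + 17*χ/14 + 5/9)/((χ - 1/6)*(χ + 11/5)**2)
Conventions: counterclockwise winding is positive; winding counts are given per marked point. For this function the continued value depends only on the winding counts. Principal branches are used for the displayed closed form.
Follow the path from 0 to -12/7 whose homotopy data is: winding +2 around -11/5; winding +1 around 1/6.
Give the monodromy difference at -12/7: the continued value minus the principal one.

Continued minus principal equals 0.

The function is rational, hence single-valued: continuing it around any pole returns the same value, so the difference is 0.


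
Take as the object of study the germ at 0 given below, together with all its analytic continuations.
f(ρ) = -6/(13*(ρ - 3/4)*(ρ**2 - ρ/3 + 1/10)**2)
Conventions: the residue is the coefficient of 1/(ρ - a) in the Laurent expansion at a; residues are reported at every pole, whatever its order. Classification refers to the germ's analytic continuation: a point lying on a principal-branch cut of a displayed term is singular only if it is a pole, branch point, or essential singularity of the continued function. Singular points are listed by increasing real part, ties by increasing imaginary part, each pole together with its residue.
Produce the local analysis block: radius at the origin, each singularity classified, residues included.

Radius of convergence at 0: (1/10)*sqrt(10).
At (1/6) - ((1/30)*sqrt(65))*i: a pole of order 2; residue (6400/4719) + ((1122800/797511)*sqrt(65))*i.
At (1/6) + ((1/30)*sqrt(65))*i: a pole of order 2; residue (6400/4719) - ((1122800/797511)*sqrt(65))*i.
At 3/4: a pole of order 1; residue -12800/4719.

Denominator factor (ρ**2 - ρ/3 + 1/10)^2: discriminant -13/45, complex-conjugate roots (1/6) + ((1/30)*sqrt(65))*i and (1/6) - ((1/30)*sqrt(65))*i; poles of order 2, moduli (1/10)*sqrt(10) and (1/10)*sqrt(10).
Denominator factor (ρ - 3/4): pole of order 1 at 3/4, modulus 3/4.
The radius of convergence is the smallest modulus among the singular points: (1/10)*sqrt(10).
The factor ρ**2 - ρ/3 + 1/10 splits as (ρ - a)(ρ - a') with a = (1/6) - ((1/30)*sqrt(65))*i, a' = (1/6) + ((1/30)*sqrt(65))*i. At the order-2 pole a set g(ρ) = (ρ - a)^2*f(ρ) = [-6/(13*(ρ - 3/4))] / (ρ - a')^2.
Order-2 pole: residue = g'(a); g'((1/6) - ((1/30)*sqrt(65))*i) = (6400/4719) + ((1122800/797511)*sqrt(65))*i, so the residue is (6400/4719) + ((1122800/797511)*sqrt(65))*i.
The factor ρ**2 - ρ/3 + 1/10 splits as (ρ - a)(ρ - a') with a = (1/6) + ((1/30)*sqrt(65))*i, a' = (1/6) - ((1/30)*sqrt(65))*i. At the order-2 pole a set g(ρ) = (ρ - a)^2*f(ρ) = [-6/(13*(ρ - 3/4))] / (ρ - a')^2.
Order-2 pole: residue = g'(a); g'((1/6) + ((1/30)*sqrt(65))*i) = (6400/4719) - ((1122800/797511)*sqrt(65))*i, so the residue is (6400/4719) - ((1122800/797511)*sqrt(65))*i.
At the order-1 pole 3/4 set g(ρ) = (ρ - (3/4))*f(ρ) = -6/(13*(ρ**2 - ρ/3 + 1/10)**2).
Simple pole: residue = g(a) at a = 3/4, which is -12800/4719.
List the singular points by increasing real part (a conjugate pair: the negative imaginary part first).


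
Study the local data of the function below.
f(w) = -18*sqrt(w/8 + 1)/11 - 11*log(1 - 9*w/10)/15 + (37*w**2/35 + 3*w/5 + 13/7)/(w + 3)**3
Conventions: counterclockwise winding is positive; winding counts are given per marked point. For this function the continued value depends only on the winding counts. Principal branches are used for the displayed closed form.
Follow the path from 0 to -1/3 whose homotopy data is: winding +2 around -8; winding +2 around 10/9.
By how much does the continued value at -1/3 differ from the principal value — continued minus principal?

The rational part is single-valued and drops out of the difference; each branch term changes only by its own monodromy.
(-11/15)*log(1 - w/(10/9)): each positive loop around 10/9 adds 2*pi*i to the log, so winding +2 contributes (-11/15)*(2)*2*pi*i = -(44/15)*pi*i.
(-18/11)*sqrt(1 - w/(-8)): winding +2 is even, the square root returns to the same sheet, contribution 0.
Summing the contributions at w = -1/3 gives -(44/15)*pi*i.

Continued minus principal equals -(44/15)*pi*i.


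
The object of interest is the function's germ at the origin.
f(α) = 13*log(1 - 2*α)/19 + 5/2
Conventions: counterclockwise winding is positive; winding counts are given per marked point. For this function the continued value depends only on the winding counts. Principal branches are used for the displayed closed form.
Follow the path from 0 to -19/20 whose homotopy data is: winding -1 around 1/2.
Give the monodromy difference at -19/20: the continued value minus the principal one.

Continued minus principal equals -(26/19)*pi*i.

The rational part is single-valued and drops out of the difference; each branch term changes only by its own monodromy.
(13/19)*log(1 - α/(1/2)): each positive loop around 1/2 adds 2*pi*i to the log, so winding -1 contributes (13/19)*(-1)*2*pi*i = -(26/19)*pi*i.
Summing the contributions at α = -19/20 gives -(26/19)*pi*i.


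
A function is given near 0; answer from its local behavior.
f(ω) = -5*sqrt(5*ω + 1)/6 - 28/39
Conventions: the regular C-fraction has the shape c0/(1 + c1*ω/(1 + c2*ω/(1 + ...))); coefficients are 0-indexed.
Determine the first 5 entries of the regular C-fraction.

The regular C-fraction coefficients are [-121/78, -325/242, 1255/484, 605/1004, 1905/1004].

Taylor coefficients (expand at 0): a_0 = -121/78, a_1 = -25/12, a_2 = 125/48, a_3 = -625/96, a_4 = 15625/768.
c0 = a_0 = -121/78. Peel one level at a time: if S = 1 + c*ω/S' with S'(0) = 1, then c is the ω-coefficient of S and S' = c*ω/(S - 1).
S_1 = c0/f = 1 + (-325/242)*ω + (407875/117128)*ω^2 + ...; c1 = -325/242.
S_2 = c1*ω/(S_1 - 1) = 1 + (1255/484)*ω + (-25/16)*ω^2 + ...; c2 = 1255/484.
S_3 = c2*ω/(S_2 - 1) = 1 + (605/1004)*ω + (-1152525/1008016)*ω^2 + ...; c3 = 605/1004.
S_4 = c3*ω/(S_3 - 1) = 1 + (1905/1004)*ω + ...; c4 = 1905/1004.


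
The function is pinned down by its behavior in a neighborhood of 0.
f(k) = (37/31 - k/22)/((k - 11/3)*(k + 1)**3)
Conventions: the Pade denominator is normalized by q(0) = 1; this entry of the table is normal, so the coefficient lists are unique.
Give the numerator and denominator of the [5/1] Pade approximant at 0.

Taylor coefficients needed (expand at 0): a_0 = -111/341, a_1 = 6753/7502, a_2 = -71991/41261, a_3 = 1295196/453871, a_4 = -21110592/4992581, a_5 = 644580405/109836782, a_6 = -4696407282/604102301.
Write the denominator as Q(k) = 1 + q1*k. Requiring Q*f - P = O(k^7) with deg P <= 5 kills the coefficients of k^6..k^6 in Q*f:
  k^6: a_6 + q1*a_5 = 0, i.e. -4696407282/604102301 + (644580405/109836782)*q1 = 0.
Solving this linear system: q1 = 447276884/337637355.
The numerator is Q*f truncated at degree 5: P0 = a_0 = -111/341; P1 = a_1 + q1*a_0 = 35994391139/76756225370; P2 = a_2 + q1*a_1 = -21196464013/38378112685; P3 = a_3 + q1*a_2 = 20813308272/38378112685; P4 = a_4 + q1*a_3 = -17196022672/38378112685; P5 = a_5 + q1*a_4 = 20499235703/76756225370.

The Pade approximant has numerator coefficients [-111/341, 35994391139/76756225370, -21196464013/38378112685, 20813308272/38378112685, -17196022672/38378112685, 20499235703/76756225370]; denominator coefficients [1, 447276884/337637355].


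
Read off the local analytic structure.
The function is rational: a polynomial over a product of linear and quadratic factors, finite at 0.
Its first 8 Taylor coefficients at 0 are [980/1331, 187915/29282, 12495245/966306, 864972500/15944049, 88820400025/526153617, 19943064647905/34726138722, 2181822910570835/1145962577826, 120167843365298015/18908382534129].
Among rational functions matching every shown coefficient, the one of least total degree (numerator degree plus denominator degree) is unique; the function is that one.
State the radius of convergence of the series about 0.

The radius of convergence is 3/10.

No rational of total degree below 5 reproduces all 8 coefficients; solving the [1/4] Pade equations on them gives f(u) = (-25*u/4 - 6/7)/((u - 3/10)*(u + 11/7)**3), whose expansion matches every shown term.
Denominator factor (u - 3/10): pole of order 1 at 3/10, modulus 3/10.
Denominator factor (u + 11/7)^3: pole of order 3 at -11/7, modulus 11/7.
The radius of convergence is the smallest modulus among the singular points: 3/10.


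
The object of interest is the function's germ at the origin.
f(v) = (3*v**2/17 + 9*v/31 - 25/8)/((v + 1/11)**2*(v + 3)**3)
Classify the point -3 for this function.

The point is a pole of order 3.

The denominator factor v + 3 vanishes at -3 and appears to the power 3; the numerator there equals -10151/4216, nonzero, and no other factor vanishes.
Hence a pole whose order is the multiplicity, 3.


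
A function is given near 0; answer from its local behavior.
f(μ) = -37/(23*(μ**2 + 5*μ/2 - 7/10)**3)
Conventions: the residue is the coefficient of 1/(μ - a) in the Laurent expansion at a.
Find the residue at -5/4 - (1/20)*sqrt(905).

The factor μ**2 + 5*μ/2 - 7/10 splits as (μ - a)(μ - a') with a = -5/4 - (1/20)*sqrt(905), a' = -5/4 + (1/20)*sqrt(905). At the order-3 pole a set g(μ) = (μ - a)^3*f(μ) = [-37/23] / (μ - a')^3.
Order-3 pole: residue = g''(a)/2; g''(-5/4 - (1/20)*sqrt(905)) = (355200/136384043)*sqrt(905), so the residue is (177600/136384043)*sqrt(905).

The residue is (177600/136384043)*sqrt(905).


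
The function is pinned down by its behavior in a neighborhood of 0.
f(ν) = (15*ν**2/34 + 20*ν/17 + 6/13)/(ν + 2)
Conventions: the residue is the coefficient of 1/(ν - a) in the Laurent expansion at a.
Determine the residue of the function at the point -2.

The residue is -28/221.

At the order-1 pole -2 set g(ν) = (ν - (-2))*f(ν) = 15*ν**2/34 + 20*ν/17 + 6/13.
Simple pole: residue = g(a) at a = -2, which is -28/221.


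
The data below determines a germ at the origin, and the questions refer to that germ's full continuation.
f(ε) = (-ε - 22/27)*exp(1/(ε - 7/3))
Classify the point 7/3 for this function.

The exponent 1/(ε - (7/3)) has a pole at 7/3, so exp(1/(ε - (7/3))) takes every nonzero value near it: an essential singularity (not a pole of any order).

The point is an essential singularity.


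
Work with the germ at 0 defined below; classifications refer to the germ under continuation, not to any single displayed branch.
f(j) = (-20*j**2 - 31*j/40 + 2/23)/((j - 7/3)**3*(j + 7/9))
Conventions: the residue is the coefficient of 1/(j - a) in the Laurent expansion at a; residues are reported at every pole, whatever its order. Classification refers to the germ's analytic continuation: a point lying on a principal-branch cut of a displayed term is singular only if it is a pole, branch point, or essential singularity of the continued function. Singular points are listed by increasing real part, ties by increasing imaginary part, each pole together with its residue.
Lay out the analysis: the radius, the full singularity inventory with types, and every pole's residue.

Radius of convergence at 0: 7/9.
At -7/9: a pole of order 1; residue 7651809/20195840.
At 7/3: a pole of order 3; residue -7651809/20195840.

Denominator factor (j - 7/3)^3: pole of order 3 at 7/3, modulus 7/3.
Denominator factor (j + 7/9): pole of order 1 at -7/9, modulus 7/9.
The radius of convergence is the smallest modulus among the singular points: 7/9.
At the order-1 pole -7/9 set g(j) = (j - (-7/9))*f(j) = (-20*j**2 - 31*j/40 + 2/23)/(j - 7/3)**3.
Simple pole: residue = g(a) at a = -7/9, which is 7651809/20195840.
At the order-3 pole 7/3 set g(j) = (j - (7/3))^3*f(j) = (-20*j**2 - 31*j/40 + 2/23)/(j + 7/9).
Order-3 pole: residue = g''(a)/2; g''(7/3) = -7651809/10097920, so the residue is -7651809/20195840.
List the singular points by increasing real part (a conjugate pair: the negative imaginary part first).


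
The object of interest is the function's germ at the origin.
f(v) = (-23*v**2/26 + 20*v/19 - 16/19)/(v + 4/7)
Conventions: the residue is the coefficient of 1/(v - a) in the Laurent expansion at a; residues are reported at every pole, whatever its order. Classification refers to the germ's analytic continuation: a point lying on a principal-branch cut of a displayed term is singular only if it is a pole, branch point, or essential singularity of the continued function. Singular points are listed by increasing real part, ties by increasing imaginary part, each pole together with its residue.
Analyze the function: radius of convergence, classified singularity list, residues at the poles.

Radius of convergence at 0: 4/7.
At -4/7: a pole of order 1; residue -20968/12103.

Denominator factor (v + 4/7): pole of order 1 at -4/7, modulus 4/7.
The radius of convergence is the smallest modulus among the singular points: 4/7.
At the order-1 pole -4/7 set g(v) = (v - (-4/7))*f(v) = -23*v**2/26 + 20*v/19 - 16/19.
Simple pole: residue = g(a) at a = -4/7, which is -20968/12103.


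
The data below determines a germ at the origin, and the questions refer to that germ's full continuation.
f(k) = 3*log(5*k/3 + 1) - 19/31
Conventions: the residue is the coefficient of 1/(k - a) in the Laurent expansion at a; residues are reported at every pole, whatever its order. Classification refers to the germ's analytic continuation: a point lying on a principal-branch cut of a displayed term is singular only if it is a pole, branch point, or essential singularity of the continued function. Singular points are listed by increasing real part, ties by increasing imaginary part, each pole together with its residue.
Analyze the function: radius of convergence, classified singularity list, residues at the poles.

Branch term (3)*log(1 - k/(-3/5)): its argument vanishes at k = -3/5, a logarithmic branch point, modulus 3/5.
The radius of convergence is the smallest modulus among the singular points: 3/5.

Radius of convergence at 0: 3/5.
At -3/5: a logarithmic branch point.


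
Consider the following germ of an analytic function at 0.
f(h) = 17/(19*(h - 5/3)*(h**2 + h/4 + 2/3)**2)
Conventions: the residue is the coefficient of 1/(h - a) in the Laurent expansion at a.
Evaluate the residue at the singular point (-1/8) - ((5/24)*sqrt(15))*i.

The factor h**2 + h/4 + 2/3 splits as (h - a)(h - a') with a = (-1/8) - ((5/24)*sqrt(15))*i, a' = (-1/8) + ((5/24)*sqrt(15))*i. At the order-2 pole a set g(h) = (h - a)^2*f(h) = [17/(19*(h - 5/3))] / (h - a')^2.
Order-2 pole: residue = g'(a); g'((-1/8) - ((5/24)*sqrt(15))*i) = (-11016/367099) - ((78263784/1147184375)*sqrt(15))*i, so the residue is (-11016/367099) - ((78263784/1147184375)*sqrt(15))*i.

The residue is (-11016/367099) - ((78263784/1147184375)*sqrt(15))*i.


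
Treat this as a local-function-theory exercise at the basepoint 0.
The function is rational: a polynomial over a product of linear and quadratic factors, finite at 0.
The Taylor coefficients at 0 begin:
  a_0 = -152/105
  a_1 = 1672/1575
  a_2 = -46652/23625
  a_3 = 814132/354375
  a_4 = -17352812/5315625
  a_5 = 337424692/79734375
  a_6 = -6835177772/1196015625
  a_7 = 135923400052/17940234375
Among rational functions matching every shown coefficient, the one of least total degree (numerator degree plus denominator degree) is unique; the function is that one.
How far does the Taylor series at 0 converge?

The radius of convergence is 3/4.

No rational of total degree below 4 reproduces all 8 coefficients; solving the [2/2] Pade equations on them gives f(y) = (y**2/21 + 38/21)/((y - 5/3)*(y + 3/4)), whose expansion matches every shown term.
Denominator factor (y - 5/3): pole of order 1 at 5/3, modulus 5/3.
Denominator factor (y + 3/4): pole of order 1 at -3/4, modulus 3/4.
The radius of convergence is the smallest modulus among the singular points: 3/4.


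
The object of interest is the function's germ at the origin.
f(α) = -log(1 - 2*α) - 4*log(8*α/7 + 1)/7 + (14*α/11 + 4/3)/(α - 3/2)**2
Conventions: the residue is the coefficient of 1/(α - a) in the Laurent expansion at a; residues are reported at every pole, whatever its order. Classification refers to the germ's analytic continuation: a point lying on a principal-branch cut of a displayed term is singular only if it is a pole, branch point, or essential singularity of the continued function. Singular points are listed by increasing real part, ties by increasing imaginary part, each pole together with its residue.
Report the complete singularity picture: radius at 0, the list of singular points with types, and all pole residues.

Radius of convergence at 0: 1/2.
At -7/8: a logarithmic branch point.
At 1/2: a logarithmic branch point.
At 3/2: a pole of order 2; residue 14/11.

Denominator factor (α - 3/2)^2: pole of order 2 at 3/2, modulus 3/2.
Branch term (-1)*log(1 - α/(1/2)): its argument vanishes at α = 1/2, a logarithmic branch point, modulus 1/2.
Branch term (-4/7)*log(1 - α/(-7/8)): its argument vanishes at α = -7/8, a logarithmic branch point, modulus 7/8.
The radius of convergence is the smallest modulus among the singular points: 1/2.
The branch terms are analytic at 3/2 and contribute nothing to the residue; only the rational part matters.
At the order-2 pole 3/2 set g(α) = (α - (3/2))^2*(rational part) = 14*α/11 + 4/3.
Order-2 pole: residue = g'(a); g'(3/2) = 14/11, so the residue is 14/11.
List the singular points by increasing real part (a conjugate pair: the negative imaginary part first).


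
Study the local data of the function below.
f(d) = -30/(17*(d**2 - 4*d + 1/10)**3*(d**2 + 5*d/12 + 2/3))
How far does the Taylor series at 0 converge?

Denominator factor (d**2 - 4*d + 1/10)^3: discriminant 78/5, real irrational roots 2 + (1/10)*sqrt(390) and 2 - (1/10)*sqrt(390); poles of order 3, moduli 2 + (1/10)*sqrt(390) and 2 - (1/10)*sqrt(390).
Denominator factor (d**2 + 5*d/12 + 2/3): discriminant -359/144, complex-conjugate roots (-5/24) + ((1/24)*sqrt(359))*i and (-5/24) - ((1/24)*sqrt(359))*i; poles of order 1, moduli (1/3)*sqrt(6) and (1/3)*sqrt(6).
The radius of convergence is the smallest modulus among the singular points: 2 - (1/10)*sqrt(390).

The radius of convergence is 2 - (1/10)*sqrt(390).


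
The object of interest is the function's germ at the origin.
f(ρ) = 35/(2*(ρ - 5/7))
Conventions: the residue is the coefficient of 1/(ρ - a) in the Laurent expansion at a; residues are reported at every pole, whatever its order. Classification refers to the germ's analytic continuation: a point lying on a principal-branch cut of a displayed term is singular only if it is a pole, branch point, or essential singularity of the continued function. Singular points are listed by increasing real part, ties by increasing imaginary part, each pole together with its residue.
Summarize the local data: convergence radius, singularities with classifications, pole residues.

Radius of convergence at 0: 5/7.
At 5/7: a pole of order 1; residue 35/2.

Denominator factor (ρ - 5/7): pole of order 1 at 5/7, modulus 5/7.
The radius of convergence is the smallest modulus among the singular points: 5/7.
At the order-1 pole 5/7 set g(ρ) = (ρ - (5/7))*f(ρ) = 35/2.
Simple pole: residue = g(a) at a = 5/7, which is 35/2.


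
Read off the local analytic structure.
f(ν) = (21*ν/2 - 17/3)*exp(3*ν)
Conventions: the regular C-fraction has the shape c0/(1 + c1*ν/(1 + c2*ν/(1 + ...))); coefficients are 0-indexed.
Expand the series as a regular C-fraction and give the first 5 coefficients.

The regular C-fraction coefficients are [-17/3, -39/34, 915/442, -8041/3965, -190853/288530].

Taylor coefficients (expand at 0): a_0 = -17/3, a_1 = -13/2, a_2 = 6, a_3 = 87/4, a_4 = 225/8.
c0 = a_0 = -17/3. Peel one level at a time: if S = 1 + c*ν/S' with S'(0) = 1, then c is the ν-coefficient of S and S' = c*ν/(S - 1).
S_1 = c0/f = 1 + (-39/34)*ν + (2745/1156)*ν^2 + ...; c1 = -39/34.
S_2 = c1*ν/(S_1 - 1) = 1 + (915/442)*ν + (1419/338)*ν^2 + ...; c2 = 915/442.
S_3 = c2*ν/(S_2 - 1) = 1 + (-8041/3965)*ν + (-249577/186050)*ν^2 + ...; c3 = -8041/3965.
S_4 = c3*ν/(S_3 - 1) = 1 + (-190853/288530)*ν + ...; c4 = -190853/288530.


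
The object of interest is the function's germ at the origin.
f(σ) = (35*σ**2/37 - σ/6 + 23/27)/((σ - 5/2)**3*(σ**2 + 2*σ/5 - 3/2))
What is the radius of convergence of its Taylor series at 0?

Denominator factor (σ**2 + 2*σ/5 - 3/2): discriminant 154/25, real irrational roots -1/5 + (1/10)*sqrt(154) and -1/5 - (1/10)*sqrt(154); poles of order 1, moduli -1/5 + (1/10)*sqrt(154) and 1/5 + (1/10)*sqrt(154).
Denominator factor (σ - 5/2)^3: pole of order 3 at 5/2, modulus 5/2.
The radius of convergence is the smallest modulus among the singular points: -1/5 + (1/10)*sqrt(154).

The radius of convergence is -1/5 + (1/10)*sqrt(154).


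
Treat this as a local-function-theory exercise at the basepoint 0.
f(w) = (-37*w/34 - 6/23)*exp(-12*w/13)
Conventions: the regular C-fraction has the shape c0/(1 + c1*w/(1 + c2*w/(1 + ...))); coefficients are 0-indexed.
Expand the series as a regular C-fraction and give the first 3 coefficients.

Taylor coefficients (expand at 0): a_0 = -6/23, a_1 = -8615/10166, a_2 = 59034/66079.
c0 = a_0 = -6/23. Peel one level at a time: if S = 1 + c*w/S' with S'(0) = 1, then c is the w-coefficient of S and S' = c*w/(S - 1).
S_1 = c0/f = 1 + (-8615/2652)*w + (98304097/7033104)*w^2 + ...; c1 = -8615/2652.
S_2 = c1*w/(S_1 - 1) = 1 + (98304097/22846980)*w + ...; c2 = 98304097/22846980.

The regular C-fraction coefficients are [-6/23, -8615/2652, 98304097/22846980].


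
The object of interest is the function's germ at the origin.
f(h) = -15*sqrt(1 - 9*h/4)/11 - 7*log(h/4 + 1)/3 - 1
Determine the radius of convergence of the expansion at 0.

The radius of convergence is 4/9.

Branch term (-7/3)*log(1 - h/(-4)): its argument vanishes at h = -4, a logarithmic branch point, modulus 4.
Branch term (-15/11)*sqrt(1 - h/(4/9)): its argument vanishes at h = 4/9, a square-root branch point, modulus 4/9.
The radius of convergence is the smallest modulus among the singular points: 4/9.


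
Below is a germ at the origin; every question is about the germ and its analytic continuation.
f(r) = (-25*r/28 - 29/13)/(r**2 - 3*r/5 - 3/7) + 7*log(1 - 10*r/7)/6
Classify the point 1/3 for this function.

Denominator factors: r**2 - 3*r/5 - 3/7 = -163/315 at r = 1/3 — none vanishes.
Branch term log(1 - r/(7/10)): argument at 1/3 is 11/21, nonzero, so 1/3 is not its branch point (a point on a principal cut is still regular for the continued germ).
So the germ continues analytically to 1/3.

The point is a regular point.


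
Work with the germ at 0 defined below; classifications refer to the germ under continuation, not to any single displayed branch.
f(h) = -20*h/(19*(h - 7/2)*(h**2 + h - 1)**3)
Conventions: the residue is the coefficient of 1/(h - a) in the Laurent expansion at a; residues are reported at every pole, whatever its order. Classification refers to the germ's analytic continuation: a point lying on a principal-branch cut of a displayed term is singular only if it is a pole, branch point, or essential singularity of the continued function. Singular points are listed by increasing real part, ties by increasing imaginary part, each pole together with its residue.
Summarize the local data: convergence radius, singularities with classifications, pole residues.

Radius of convergence at 0: -1/2 + (1/2)*sqrt(5).
At -1/2 - (1/2)*sqrt(5): a pole of order 3; residue 2240/3902201 + (689672/97555025)*sqrt(5).
At -1/2 + (1/2)*sqrt(5): a pole of order 3; residue 2240/3902201 - (689672/97555025)*sqrt(5).
At 7/2: a pole of order 1; residue -4480/3902201.


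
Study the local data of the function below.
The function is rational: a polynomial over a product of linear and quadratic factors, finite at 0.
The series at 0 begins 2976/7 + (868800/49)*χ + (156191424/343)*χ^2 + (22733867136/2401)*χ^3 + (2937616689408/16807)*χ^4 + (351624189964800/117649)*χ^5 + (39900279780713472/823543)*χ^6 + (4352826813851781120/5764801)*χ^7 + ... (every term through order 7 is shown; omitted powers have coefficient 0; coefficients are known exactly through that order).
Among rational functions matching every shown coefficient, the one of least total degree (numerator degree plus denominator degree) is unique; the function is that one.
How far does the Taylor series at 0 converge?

No rational of total degree below 6 reproduces all 8 coefficients; solving the [2/4] Pade equations on them gives f(χ) = (χ**2/14 + 14*χ/3 + 31/36)/((χ - 7/2)*(χ - 1/12)**3), whose expansion matches every shown term.
Denominator factor (χ - 7/2): pole of order 1 at 7/2, modulus 7/2.
Denominator factor (χ - 1/12)^3: pole of order 3 at 1/12, modulus 1/12.
The radius of convergence is the smallest modulus among the singular points: 1/12.

The radius of convergence is 1/12.


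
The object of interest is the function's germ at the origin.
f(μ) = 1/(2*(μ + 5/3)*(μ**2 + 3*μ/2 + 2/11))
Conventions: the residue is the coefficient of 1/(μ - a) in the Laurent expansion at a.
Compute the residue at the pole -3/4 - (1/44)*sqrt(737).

The residue is -99/182 - (363/12194)*sqrt(737).

The factor μ**2 + 3*μ/2 + 2/11 splits as (μ - a)(μ - a') with a = -3/4 - (1/44)*sqrt(737), a' = -3/4 + (1/44)*sqrt(737). At the order-1 pole a set g(μ) = (μ - a)*f(μ) = [1/(2*(μ + 5/3))] / (μ - a').
Simple pole: residue = g(a) at a = -3/4 - (1/44)*sqrt(737), which is -99/182 - (363/12194)*sqrt(737).


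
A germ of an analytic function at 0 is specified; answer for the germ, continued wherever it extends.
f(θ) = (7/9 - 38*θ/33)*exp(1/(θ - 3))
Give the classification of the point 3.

The point is an essential singularity.

The exponent 1/(θ - (3)) has a pole at 3, so exp(1/(θ - (3))) takes every nonzero value near it: an essential singularity (not a pole of any order).


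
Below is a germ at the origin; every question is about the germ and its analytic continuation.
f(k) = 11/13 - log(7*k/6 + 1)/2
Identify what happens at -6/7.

The term (-1/2)*log(1 - k/(-6/7)) has argument 1 - -6/7/(-6/7) = 0 at -6/7: a logarithmic (infinitely-sheeted) branch point; the remaining terms are analytic or single-valued there.

The point is a logarithmic branch point.


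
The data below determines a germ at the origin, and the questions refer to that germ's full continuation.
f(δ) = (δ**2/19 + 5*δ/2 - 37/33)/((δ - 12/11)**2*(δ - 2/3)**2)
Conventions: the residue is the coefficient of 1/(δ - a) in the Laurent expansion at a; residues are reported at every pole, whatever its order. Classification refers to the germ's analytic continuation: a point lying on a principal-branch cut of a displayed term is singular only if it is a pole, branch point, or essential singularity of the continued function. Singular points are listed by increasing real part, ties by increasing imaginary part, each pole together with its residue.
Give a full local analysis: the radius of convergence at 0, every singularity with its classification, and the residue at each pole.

Denominator factor (δ - 2/3)^2: pole of order 2 at 2/3, modulus 2/3.
Denominator factor (δ - 12/11)^2: pole of order 2 at 12/11, modulus 12/11.
The radius of convergence is the smallest modulus among the singular points: 2/3.
At the order-2 pole 2/3 set g(δ) = (δ - (2/3))^2*f(δ) = (δ**2/19 + 5*δ/2 - 37/33)/(δ - 12/11)**2.
Order-2 pole: residue = g'(a); g'(2/3) = 1521333/52136, so the residue is 1521333/52136.
At the order-2 pole 12/11 set g(δ) = (δ - (12/11))^2*f(δ) = (δ**2/19 + 5*δ/2 - 37/33)/(δ - 2/3)**2.
Order-2 pole: residue = g'(a); g'(12/11) = -1521333/52136, so the residue is -1521333/52136.
List the singular points by increasing real part (a conjugate pair: the negative imaginary part first).

Radius of convergence at 0: 2/3.
At 2/3: a pole of order 2; residue 1521333/52136.
At 12/11: a pole of order 2; residue -1521333/52136.


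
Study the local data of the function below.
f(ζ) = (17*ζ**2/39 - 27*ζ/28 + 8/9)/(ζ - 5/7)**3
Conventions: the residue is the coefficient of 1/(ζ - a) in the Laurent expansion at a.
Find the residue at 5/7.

The residue is 17/39.

At the order-3 pole 5/7 set g(ζ) = (ζ - (5/7))^3*f(ζ) = 17*ζ**2/39 - 27*ζ/28 + 8/9.
Order-3 pole: residue = g''(a)/2; g''(5/7) = 34/39, so the residue is 17/39.


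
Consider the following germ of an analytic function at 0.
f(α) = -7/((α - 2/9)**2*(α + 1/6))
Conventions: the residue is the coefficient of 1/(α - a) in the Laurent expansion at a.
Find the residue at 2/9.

The residue is 324/7.

At the order-2 pole 2/9 set g(α) = (α - (2/9))^2*f(α) = -7/(α + 1/6).
Order-2 pole: residue = g'(a); g'(2/9) = 324/7, so the residue is 324/7.


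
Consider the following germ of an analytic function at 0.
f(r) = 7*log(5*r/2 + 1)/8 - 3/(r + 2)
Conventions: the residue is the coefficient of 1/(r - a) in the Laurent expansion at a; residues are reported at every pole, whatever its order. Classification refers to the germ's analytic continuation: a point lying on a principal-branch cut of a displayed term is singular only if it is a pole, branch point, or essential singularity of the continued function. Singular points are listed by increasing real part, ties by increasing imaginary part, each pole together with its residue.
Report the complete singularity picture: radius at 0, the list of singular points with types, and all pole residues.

Radius of convergence at 0: 2/5.
At -2: a pole of order 1; residue -3.
At -2/5: a logarithmic branch point.

Denominator factor (r + 2): pole of order 1 at -2, modulus 2.
Branch term (7/8)*log(1 - r/(-2/5)): its argument vanishes at r = -2/5, a logarithmic branch point, modulus 2/5.
The radius of convergence is the smallest modulus among the singular points: 2/5.
The branch term is analytic at -2 and contributes nothing to the residue; only the rational part matters.
At the order-1 pole -2 set g(r) = (r - (-2))*(rational part) = -3.
Simple pole: residue = g(a) at a = -2, which is -3.
List the singular points by increasing real part (a conjugate pair: the negative imaginary part first).


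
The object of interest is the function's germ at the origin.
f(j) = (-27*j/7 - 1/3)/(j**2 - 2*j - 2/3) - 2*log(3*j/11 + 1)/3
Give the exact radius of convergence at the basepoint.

The radius of convergence is -1 + (1/3)*sqrt(15).

Denominator factor (j**2 - 2*j - 2/3): discriminant 20/3, real irrational roots 1 + (1/3)*sqrt(15) and 1 - (1/3)*sqrt(15); poles of order 1, moduli 1 + (1/3)*sqrt(15) and -1 + (1/3)*sqrt(15).
Branch term (-2/3)*log(1 - j/(-11/3)): its argument vanishes at j = -11/3, a logarithmic branch point, modulus 11/3.
The radius of convergence is the smallest modulus among the singular points: -1 + (1/3)*sqrt(15).


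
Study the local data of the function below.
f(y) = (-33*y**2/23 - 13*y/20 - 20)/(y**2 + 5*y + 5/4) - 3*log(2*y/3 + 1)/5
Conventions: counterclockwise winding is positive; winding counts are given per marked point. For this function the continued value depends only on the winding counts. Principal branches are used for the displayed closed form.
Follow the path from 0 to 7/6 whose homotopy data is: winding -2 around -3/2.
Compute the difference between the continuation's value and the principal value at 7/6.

The rational part is single-valued and drops out of the difference; each branch term changes only by its own monodromy.
(-3/5)*log(1 - y/(-3/2)): each positive loop around -3/2 adds 2*pi*i to the log, so winding -2 contributes (-3/5)*(-2)*2*pi*i = (12/5)*pi*i.
Summing the contributions at y = 7/6 gives (12/5)*pi*i.

Continued minus principal equals (12/5)*pi*i.


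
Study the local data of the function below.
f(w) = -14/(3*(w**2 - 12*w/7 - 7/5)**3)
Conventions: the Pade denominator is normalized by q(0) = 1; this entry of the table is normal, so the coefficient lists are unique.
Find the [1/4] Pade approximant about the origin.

The Pade approximant has numerator coefficients [250/147, 5000/2639]; denominator coefficients [1, 88440/18473, 5836335/905177, -92700/117649, -34743675/6336239].

Taylor coefficients needed (expand at 0): a_0 = 250/147, a_1 = -15000/2401, a_2 = 2228750/117649, a_3 = -282900000/5764801, a_4 = 33105612500/282475249, a_5 = -522026250000/1977326743.
Write the denominator as Q(w) = 1 + q1*w + q2*w^2 + q3*w^3 + q4*w^4. Requiring Q*f - P = O(w^6) with deg P <= 1 kills the coefficients of w^2..w^5 in Q*f:
  w^2: a_2 + q1*a_1 + q2*a_0 = 0, i.e. 2228750/117649 + (-15000/2401)*q1 + (250/147)*q2 = 0.
  w^3: a_3 + q1*a_2 + q2*a_1 + q3*a_0 = 0, i.e. -282900000/5764801 + (2228750/117649)*q1 + (-15000/2401)*q2 + (250/147)*q3 = 0.
  w^4: a_4 + q1*a_3 + q2*a_2 + q3*a_1 + q4*a_0 = 0, i.e. 33105612500/282475249 + (-282900000/5764801)*q1 + (2228750/117649)*q2 + (-15000/2401)*q3 + (250/147)*q4 = 0.
  w^5: a_5 + q1*a_4 + q2*a_3 + q3*a_2 + q4*a_1 = 0, i.e. -522026250000/1977326743 + (33105612500/282475249)*q1 + (-282900000/5764801)*q2 + (2228750/117649)*q3 + (-15000/2401)*q4 = 0.
Solving this linear system: q1 = 88440/18473, q2 = 5836335/905177, q3 = -92700/117649, q4 = -34743675/6336239.
The numerator is Q*f truncated at degree 1: P0 = a_0 = 250/147; P1 = a_1 + q1*a_0 = 5000/2639.


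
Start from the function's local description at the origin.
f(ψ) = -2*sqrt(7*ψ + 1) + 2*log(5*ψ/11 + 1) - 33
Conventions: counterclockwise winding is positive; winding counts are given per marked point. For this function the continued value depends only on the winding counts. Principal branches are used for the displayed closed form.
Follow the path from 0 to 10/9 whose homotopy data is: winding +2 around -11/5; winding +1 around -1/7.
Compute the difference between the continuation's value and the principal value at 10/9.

The rational part is single-valued and drops out of the difference; each branch term changes only by its own monodromy.
(2)*log(1 - ψ/(-11/5)): each positive loop around -11/5 adds 2*pi*i to the log, so winding +2 contributes (2)*(2)*2*pi*i = (8)*pi*i.
(-2)*sqrt(1 - ψ/(-1/7)): winding +1 is odd, the square root flips sign, contributing -2*(-2)*sqrt(1 - (10/9)/(-1/7)) = -2*(-2)*sqrt(79/9) = (4/3)*sqrt(79).
Summing the contributions at ψ = 10/9 gives ((4/3)*sqrt(79)) + ((8)*pi)*i.

Continued minus principal equals ((4/3)*sqrt(79)) + ((8)*pi)*i.


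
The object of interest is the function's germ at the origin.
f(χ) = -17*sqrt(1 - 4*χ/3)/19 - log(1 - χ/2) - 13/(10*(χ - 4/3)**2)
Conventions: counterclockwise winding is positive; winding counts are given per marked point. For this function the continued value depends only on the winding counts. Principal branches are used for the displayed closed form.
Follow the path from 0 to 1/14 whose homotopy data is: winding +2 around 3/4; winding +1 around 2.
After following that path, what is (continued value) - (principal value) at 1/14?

Continued minus principal equals -(2)*pi*i.

The rational part is single-valued and drops out of the difference; each branch term changes only by its own monodromy.
(-1)*log(1 - χ/(2)): each positive loop around 2 adds 2*pi*i to the log, so winding +1 contributes (-1)*(1)*2*pi*i = -(2)*pi*i.
(-17/19)*sqrt(1 - χ/(3/4)): winding +2 is even, the square root returns to the same sheet, contribution 0.
Summing the contributions at χ = 1/14 gives -(2)*pi*i.


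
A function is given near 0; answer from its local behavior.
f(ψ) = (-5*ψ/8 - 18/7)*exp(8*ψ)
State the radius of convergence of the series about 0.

The factor exp(8*ψ) is entire and contributes no finite singular point.
The polynomial part has no poles.
No finite singular points: the Taylor series at 0 converges everywhere.

The radius of convergence is infinite.


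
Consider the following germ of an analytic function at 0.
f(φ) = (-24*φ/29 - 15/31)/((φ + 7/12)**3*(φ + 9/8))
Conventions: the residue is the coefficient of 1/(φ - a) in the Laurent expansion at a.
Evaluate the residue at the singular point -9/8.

The residue is -5557248/1975103.

At the order-1 pole -9/8 set g(φ) = (φ - (-9/8))*f(φ) = (-24*φ/29 - 15/31)/(φ + 7/12)**3.
Simple pole: residue = g(a) at a = -9/8, which is -5557248/1975103.


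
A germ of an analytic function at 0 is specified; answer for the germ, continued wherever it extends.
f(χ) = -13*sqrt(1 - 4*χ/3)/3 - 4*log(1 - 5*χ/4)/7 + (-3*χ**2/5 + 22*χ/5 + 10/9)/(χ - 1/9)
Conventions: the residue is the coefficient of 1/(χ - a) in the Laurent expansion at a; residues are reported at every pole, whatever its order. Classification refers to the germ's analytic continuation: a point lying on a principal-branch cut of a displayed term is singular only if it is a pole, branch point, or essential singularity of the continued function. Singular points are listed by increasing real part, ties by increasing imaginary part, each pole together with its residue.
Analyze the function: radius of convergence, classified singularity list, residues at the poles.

Radius of convergence at 0: 1/9.
At 1/9: a pole of order 1; residue 43/27.
At 3/4: an algebraic (square-root) branch point.
At 4/5: a logarithmic branch point.

Denominator factor (χ - 1/9): pole of order 1 at 1/9, modulus 1/9.
Branch term (-13/3)*sqrt(1 - χ/(3/4)): its argument vanishes at χ = 3/4, a square-root branch point, modulus 3/4.
Branch term (-4/7)*log(1 - χ/(4/5)): its argument vanishes at χ = 4/5, a logarithmic branch point, modulus 4/5.
The radius of convergence is the smallest modulus among the singular points: 1/9.
The branch terms are analytic at 1/9 and contribute nothing to the residue; only the rational part matters.
At the order-1 pole 1/9 set g(χ) = (χ - (1/9))*(rational part) = -3*χ**2/5 + 22*χ/5 + 10/9.
Simple pole: residue = g(a) at a = 1/9, which is 43/27.
List the singular points by increasing real part (a conjugate pair: the negative imaginary part first).
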